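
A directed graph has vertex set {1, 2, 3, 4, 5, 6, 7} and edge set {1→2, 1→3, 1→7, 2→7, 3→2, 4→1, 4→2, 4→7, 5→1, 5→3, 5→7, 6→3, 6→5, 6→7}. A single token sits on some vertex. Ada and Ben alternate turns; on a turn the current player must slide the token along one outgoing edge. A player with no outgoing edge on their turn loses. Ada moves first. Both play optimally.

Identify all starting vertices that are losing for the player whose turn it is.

Work bottom-up. With no move the player to move loses. Otherwise the position is W if at least one move leads to an L position for the opponent, and L if every move leads to a W.
Every edge goes from a vertex to one that appears earlier in the order 7, 2, 3, 1, 5, 4, 6, so processing vertices in that order labels each vertex after all of its successors.
7: no outgoing edge → L
2: reaches L-position 7 → W
3: only reaches 2(W), which is W → L
1: reaches L-position 3 → W
5: reaches L-position 3 → W
4: reaches L-position 7 → W
6: reaches L-position 3 → W
Reading off the rows marked L gives the requested list; there are 2 such vertices.

3, 7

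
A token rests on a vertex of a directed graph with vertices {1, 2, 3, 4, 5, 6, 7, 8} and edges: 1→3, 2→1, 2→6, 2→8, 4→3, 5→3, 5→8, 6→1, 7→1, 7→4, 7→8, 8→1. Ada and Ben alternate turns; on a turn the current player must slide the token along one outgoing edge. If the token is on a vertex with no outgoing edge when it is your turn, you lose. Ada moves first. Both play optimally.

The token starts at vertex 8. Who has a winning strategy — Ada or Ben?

Work bottom-up. With no move the player to move loses. Otherwise the position is W if at least one move leads to an L position for the opponent, and L if every move leads to a W.
Every edge goes from a vertex to one that appears earlier in the order 3, 4, 1, 8, 7, 6, 5, 2, so processing vertices in that order labels each vertex after all of its successors.
3: no outgoing edge → L
4: W (go to 3, an L position)
1: W (go to 3, an L position)
8: L (sole option 1(W) is W)
7: W (go to 8, an L position)
6: L (sole option 1(W) is W)
5: W (go to 8, an L position)
2: W (go to 6, an L position)
The starting position 8 is L: whatever Ada does, the opponent receives a W position.

Ben wins.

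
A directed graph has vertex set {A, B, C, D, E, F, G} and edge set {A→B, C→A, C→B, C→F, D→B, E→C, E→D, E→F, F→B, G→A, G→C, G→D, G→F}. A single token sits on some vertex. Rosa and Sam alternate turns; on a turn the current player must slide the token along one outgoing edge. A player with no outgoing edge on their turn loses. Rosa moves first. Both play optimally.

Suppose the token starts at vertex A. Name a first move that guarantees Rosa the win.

Move to B.

Build the W/L table. Terminal = L. A non-terminal position is W if it has a move to some L; otherwise it is L.
Every edge goes from a vertex to one that appears earlier in the order B, F, A, D, C, G, E, so processing vertices in that order labels each vertex after all of its successors.
B: no outgoing edge → L
F: can move to B, which is L ⇒ W
A: can move to B, which is L ⇒ W
D: can move to B, which is L ⇒ W
C: can move to B, which is L ⇒ W
G: moves to C(W), D(W), A(W), F(W); every one is W ⇒ L
E: moves to C(W), D(W), F(W); every one is W ⇒ L
From A, the L positions reachable in one move are: B.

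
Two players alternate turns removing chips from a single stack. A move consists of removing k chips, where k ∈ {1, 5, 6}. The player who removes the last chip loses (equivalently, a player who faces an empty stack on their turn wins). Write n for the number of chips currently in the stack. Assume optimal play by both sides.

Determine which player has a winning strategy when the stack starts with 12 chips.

The second player wins.

Use the standard recursion: the mover wins at a terminal position; elsewhere, the mover wins exactly when some move hands the opponent an L position.
n=0: no move; the opponent has just taken the last chip and therefore loses → W
n=1: only reaches 0(W), which is W → L
n=2: reaches L-position 1 → W
n=3: only reaches 2(W), which is W → L
n=4: reaches L-position 3 → W
n=5: only reaches 4(W), 0(W), all W → L
n=6: reaches L-position 5 → W
n=7: reaches L-position 1 → W
n=8: reaches L-position 3 → W
n=9: reaches L-position 3 → W
n=10: reaches L-position 5 → W
n=11: reaches L-position 5 → W
n=12: only reaches 11(W), 7(W), 6(W), all W → L
The starting position 12 is L: whatever the player to move does, the opponent receives a W position.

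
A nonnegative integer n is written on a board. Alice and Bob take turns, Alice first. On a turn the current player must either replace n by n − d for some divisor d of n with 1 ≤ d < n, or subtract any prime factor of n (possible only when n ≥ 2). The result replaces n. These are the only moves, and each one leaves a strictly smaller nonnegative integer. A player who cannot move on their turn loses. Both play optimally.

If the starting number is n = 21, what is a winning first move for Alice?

Move to 14.

Work bottom-up. With no move the player to move loses. Otherwise the position is W if at least one move leads to an L position for the opponent, and L if every move leads to a W.
n=0: no move → L
n=1: no move → L
n=2: can move to 0, which is L ⇒ W
n=3: can move to 0, which is L ⇒ W
n=4: moves to 2(W), 3(W); every one is W ⇒ L
n=5: can move to 0, which is L ⇒ W
n=6: can move to 4, which is L ⇒ W
n=7: can move to 0, which is L ⇒ W
n=8: can move to 4, which is L ⇒ W
n=9: moves to 6(W), 8(W); every one is W ⇒ L
n=10: can move to 9, which is L ⇒ W
n=11: can move to 0, which is L ⇒ W
n=12: can move to 9, which is L ⇒ W
n=13: can move to 0, which is L ⇒ W
n=14: moves to 7(W), 12(W), 13(W); every one is W ⇒ L
n=15: can move to 14, which is L ⇒ W
n=16: can move to 14, which is L ⇒ W
n=17: can move to 0, which is L ⇒ W
n=18: can move to 9, which is L ⇒ W
n=19: can move to 0, which is L ⇒ W
n=20: moves to 10(W), 15(W), 16(W), 18(W), 19(W); every one is W ⇒ L
n=21: can move to 14, which is L ⇒ W
From 21, the L positions reachable in one move are: 14, 20. Any move reaching one of these is winning.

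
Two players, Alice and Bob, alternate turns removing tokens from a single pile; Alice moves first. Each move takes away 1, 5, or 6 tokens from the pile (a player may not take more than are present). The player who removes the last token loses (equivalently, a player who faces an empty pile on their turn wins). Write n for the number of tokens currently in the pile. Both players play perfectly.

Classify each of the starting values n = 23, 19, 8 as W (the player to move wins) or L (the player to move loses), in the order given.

Label each position W (a win for the player to move) or L (a loss). A position with no legal move is W; any other position is W exactly when some move reaches an L, and L when every move reaches a W.
n=0: no move; the opponent has just taken the last token and therefore loses → W
n=1: L (sole option 0(W) is W)
n=2: W (go to 1, an L position)
n=3: L (sole option 2(W) is W)
n=4: W (go to 3, an L position)
n=5: L (options 4(W), 0(W) are all W)
n=6: W (go to 5, an L position)
n=7: W (go to 1, an L position)
n=8: W (go to 3, an L position)
n=9: W (go to 3, an L position)
n=10: W (go to 5, an L position)
n=11: W (go to 5, an L position)
n=12: L (options 11(W), 7(W), 6(W) are all W)
n=13: W (go to 12, an L position)
n=14: L (options 13(W), 9(W), 8(W) are all W)
n=15: W (go to 14, an L position)
n=16: L (options 15(W), 11(W), 10(W) are all W)
n=17: W (go to 16, an L position)
n=18: W (go to 12, an L position)
n=19: W (go to 14, an L position)
n=20: W (go to 14, an L position)
n=21: W (go to 16, an L position)
n=22: W (go to 16, an L position)
n=23: L (options 22(W), 18(W), 17(W) are all W)

23: L, 19: W, 8: W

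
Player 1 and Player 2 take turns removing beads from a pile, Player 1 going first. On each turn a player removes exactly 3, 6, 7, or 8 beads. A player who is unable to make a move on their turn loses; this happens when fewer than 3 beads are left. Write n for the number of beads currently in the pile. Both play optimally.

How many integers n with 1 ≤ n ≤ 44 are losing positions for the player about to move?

12

Work bottom-up. With no move the player to move loses. Otherwise the position is W if at least one move leads to an L position for the opponent, and L if every move leads to a W.
n=0: no move → L
n=1: no move → L
n=2: no move → L
n=3: can move to 0, which is L ⇒ W
n=4: can move to 1, which is L ⇒ W
n=5: can move to 2, which is L ⇒ W
n=6: can move to 0, which is L ⇒ W
n=7: can move to 1, which is L ⇒ W
n=8: can move to 2, which is L ⇒ W
n=9: can move to 2, which is L ⇒ W
n=10: can move to 2, which is L ⇒ W
n=11: moves to 8(W), 5(W), 4(W), 3(W); every one is W ⇒ L
n=12: moves to 9(W), 6(W), 5(W), 4(W); every one is W ⇒ L
n=13: moves to 10(W), 7(W), 6(W), 5(W); every one is W ⇒ L
n=14: can move to 11, which is L ⇒ W
n=15: can move to 12, which is L ⇒ W
n=16: can move to 13, which is L ⇒ W
n=17: can move to 11, which is L ⇒ W
n=18: can move to 12, which is L ⇒ W
n=19: can move to 13, which is L ⇒ W
n=20: can move to 13, which is L ⇒ W
n=21: can move to 13, which is L ⇒ W
n=22: moves to 19(W), 16(W), 15(W), 14(W); every one is W ⇒ L
n=23: moves to 20(W), 17(W), 16(W), 15(W); every one is W ⇒ L
n=24: moves to 21(W), 18(W), 17(W), 16(W); every one is W ⇒ L
n=25: can move to 22, which is L ⇒ W
n=26: can move to 23, which is L ⇒ W
n=27: can move to 24, which is L ⇒ W
n=28: can move to 22, which is L ⇒ W
n=29: can move to 23, which is L ⇒ W
n=30: can move to 24, which is L ⇒ W
n=31: can move to 24, which is L ⇒ W
n=32: can move to 24, which is L ⇒ W
n=33: moves to 30(W), 27(W), 26(W), 25(W); every one is W ⇒ L
n=34: moves to 31(W), 28(W), 27(W), 26(W); every one is W ⇒ L
n=35: moves to 32(W), 29(W), 28(W), 27(W); every one is W ⇒ L
n=36: can move to 33, which is L ⇒ W
n=37: can move to 34, which is L ⇒ W
n=38: can move to 35, which is L ⇒ W
n=39: can move to 33, which is L ⇒ W
n=40: can move to 34, which is L ⇒ W
n=41: can move to 35, which is L ⇒ W
n=42: can move to 35, which is L ⇒ W
n=43: can move to 35, which is L ⇒ W
n=44: moves to 41(W), 38(W), 37(W), 36(W); every one is W ⇒ L
L entries with 1 ≤ n ≤ 44 (n=0 is outside the asked range and is not counted): n = 1, 2, 11, 12, 13, 22, 23, 24, 33, 34, 35, 44; that makes 12.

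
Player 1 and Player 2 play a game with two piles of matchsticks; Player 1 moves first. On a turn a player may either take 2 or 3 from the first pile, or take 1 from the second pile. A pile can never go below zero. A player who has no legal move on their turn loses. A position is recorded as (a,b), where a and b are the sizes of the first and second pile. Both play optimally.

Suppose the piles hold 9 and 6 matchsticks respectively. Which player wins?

Build the W/L table. Terminal = L. A non-terminal position is W if it has a move to some L; otherwise it is L.
No move ever increases a pile, so every position that can arise here has a ≤ 9 and b ≤ 6; it is enough to label the cells with 0 ≤ a ≤ 9 and 0 ≤ b ≤ 6.
Every move lowers a or b (never raises either), so fill the grid row by row in increasing a, and left to right within a row: each cell's successors are then already labelled.
      b=0  b=1  b=2  b=3  b=4  b=5  b=6
a=0:    L    W    L    W    L    W    L
a=1:    L    W    L    W    L    W    L
a=2:    W    L    W    L    W    L    W
a=3:    W    L    W    L    W    L    W
a=4:    W    W    W    W    W    W    W
a=5:    L    W    L    W    L    W    L
a=6:    L    W    L    W    L    W    L
a=7:    W    L    W    L    W    L    W
a=8:    W    L    W    L    W    L    W
a=9:    W    W    W    W    W    W    W
Cells with no legal move (terminal, hence L): (0,0), (1,0).
The remaining L cells, each justified by listing all of its moves:
(0,2): →(0,1)(W) only, which is W, so L
(0,4): →(0,3)(W) only, which is W, so L
(0,6): →(0,5)(W) only, which is W, so L
(1,2): →(1,1)(W) only, which is W, so L
(1,4): →(1,3)(W) only, which is W, so L
(1,6): →(1,5)(W) only, which is W, so L
(2,1): →(0,1)(W), (2,0)(W) — all W, so L
(2,3): →(0,3)(W), (2,2)(W) — all W, so L
(2,5): →(0,5)(W), (2,4)(W) — all W, so L
(3,1): →(1,1)(W), (0,1)(W), (3,0)(W) — all W, so L
(3,3): →(1,3)(W), (0,3)(W), (3,2)(W) — all W, so L
(3,5): →(1,5)(W), (0,5)(W), (3,4)(W) — all W, so L
(5,0): →(3,0)(W), (2,0)(W) — all W, so L
(5,2): →(3,2)(W), (2,2)(W), (5,1)(W) — all W, so L
(5,4): →(3,4)(W), (2,4)(W), (5,3)(W) — all W, so L
(5,6): →(3,6)(W), (2,6)(W), (5,5)(W) — all W, so L
(6,0): →(4,0)(W), (3,0)(W) — all W, so L
(6,2): →(4,2)(W), (3,2)(W), (6,1)(W) — all W, so L
(6,4): →(4,4)(W), (3,4)(W), (6,3)(W) — all W, so L
(6,6): →(4,6)(W), (3,6)(W), (6,5)(W) — all W, so L
(7,1): →(5,1)(W), (4,1)(W), (7,0)(W) — all W, so L
(7,3): →(5,3)(W), (4,3)(W), (7,2)(W) — all W, so L
(7,5): →(5,5)(W), (4,5)(W), (7,4)(W) — all W, so L
(8,1): →(6,1)(W), (5,1)(W), (8,0)(W) — all W, so L
(8,3): →(6,3)(W), (5,3)(W), (8,2)(W) — all W, so L
(8,5): →(6,5)(W), (5,5)(W), (8,4)(W) — all W, so L
Every other cell has at least one move into one of the L cells above, so it is W.
From (9,6) Player 1 can move to (6,6), reaching an L position.

Player 1 wins.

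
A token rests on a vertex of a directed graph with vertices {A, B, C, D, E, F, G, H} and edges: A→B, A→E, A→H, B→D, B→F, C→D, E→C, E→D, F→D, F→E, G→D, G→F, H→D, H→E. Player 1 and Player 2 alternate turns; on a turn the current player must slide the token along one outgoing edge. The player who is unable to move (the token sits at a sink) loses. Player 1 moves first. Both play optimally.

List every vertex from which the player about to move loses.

A, D

Classify positions by backward induction: terminal positions (no move available) are L. From any other position, the mover wins iff some move reaches an L.
Every edge goes from a vertex to one that appears earlier in the order D, C, E, F, B, H, G, A, so processing vertices in that order labels each vertex after all of its successors.
D: no outgoing edge → L
C: can move to D, which is L ⇒ W
E: can move to D, which is L ⇒ W
F: can move to D, which is L ⇒ W
B: can move to D, which is L ⇒ W
H: can move to D, which is L ⇒ W
G: can move to D, which is L ⇒ W
A: moves to H(W), B(W), E(W); every one is W ⇒ L
The losing starting vertices are exactly the entries labelled L in this table (2 of them).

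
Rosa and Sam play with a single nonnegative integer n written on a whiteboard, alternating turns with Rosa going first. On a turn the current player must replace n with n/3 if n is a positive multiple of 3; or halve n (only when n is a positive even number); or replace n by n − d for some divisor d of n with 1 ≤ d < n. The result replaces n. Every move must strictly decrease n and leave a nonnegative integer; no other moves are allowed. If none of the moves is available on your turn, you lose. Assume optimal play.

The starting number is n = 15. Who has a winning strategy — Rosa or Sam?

Work bottom-up. With no move the player to move loses. Otherwise the position is W if at least one move leads to an L position for the opponent, and L if every move leads to a W.
n=0: no move → L
n=1: no move → L
n=2: →1(L), so W
n=3: →1(L), so W
n=4: →2(W), 3(W) — all W, so L
n=5: →4(L), so W
n=6: →4(L), so W
n=7: →6(W) only, which is W, so L
n=8: →4(L), so W
n=9: →3(W), 6(W), 8(W) — all W, so L
n=10: →9(L), so W
n=11: →10(W) only, which is W, so L
n=12: →4(L), so W
n=13: →12(W) only, which is W, so L
n=14: →7(L), so W
n=15: →5(W), 10(W), 12(W), 14(W) — all W, so L
Every move from 15 reaches a W position, so the mover loses.

Sam wins.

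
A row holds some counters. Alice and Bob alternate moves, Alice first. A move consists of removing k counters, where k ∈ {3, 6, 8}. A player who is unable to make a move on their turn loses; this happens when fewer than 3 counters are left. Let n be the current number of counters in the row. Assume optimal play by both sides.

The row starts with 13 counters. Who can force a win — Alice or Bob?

Classify positions by backward induction: terminal positions (no move available) are L. From any other position, the mover wins iff some move reaches an L.
n=0: no move → L
n=1: no move → L
n=2: no move → L
n=3: can move to 0, which is L ⇒ W
n=4: can move to 1, which is L ⇒ W
n=5: can move to 2, which is L ⇒ W
n=6: can move to 0, which is L ⇒ W
n=7: can move to 1, which is L ⇒ W
n=8: can move to 2, which is L ⇒ W
n=9: can move to 1, which is L ⇒ W
n=10: can move to 2, which is L ⇒ W
n=11: moves to 8(W), 5(W), 3(W); every one is W ⇒ L
n=12: moves to 9(W), 6(W), 4(W); every one is W ⇒ L
n=13: moves to 10(W), 7(W), 5(W); every one is W ⇒ L
The starting position 13 is L: whatever Alice does, the opponent receives a W position.

Bob wins.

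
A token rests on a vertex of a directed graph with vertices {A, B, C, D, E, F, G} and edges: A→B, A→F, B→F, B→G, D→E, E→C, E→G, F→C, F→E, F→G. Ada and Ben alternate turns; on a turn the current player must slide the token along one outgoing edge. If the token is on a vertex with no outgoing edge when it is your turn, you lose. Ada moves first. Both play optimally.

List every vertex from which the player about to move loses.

Positions with no move are L. A position that does have a move is losing for the player to move precisely when every available move leads to a winning position for the opponent. Fill in the labels:
Every edge goes from a vertex to one that appears earlier in the order G, C, E, F, B, D, A, so processing vertices in that order labels each vertex after all of its successors.
G: no outgoing edge → L
C: no outgoing edge → L
E: can move to C, which is L ⇒ W
F: can move to C, which is L ⇒ W
B: can move to G, which is L ⇒ W
D: the only move is to E(W), a W ⇒ L
A: moves to B(W), F(W); every one is W ⇒ L
The losing starting vertices are exactly the entries labelled L in this table (4 of them).

A, C, D, G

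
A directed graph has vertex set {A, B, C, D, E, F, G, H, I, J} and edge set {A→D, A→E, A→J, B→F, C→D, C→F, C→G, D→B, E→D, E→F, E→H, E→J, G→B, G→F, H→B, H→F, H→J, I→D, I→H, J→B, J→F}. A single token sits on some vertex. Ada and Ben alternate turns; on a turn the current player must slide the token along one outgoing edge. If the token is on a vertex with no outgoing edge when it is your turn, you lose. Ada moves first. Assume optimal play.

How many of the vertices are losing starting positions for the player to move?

2

Positions with no move are L. A position that does have a move is losing for the player to move precisely when every available move leads to a winning position for the opponent. Fill in the labels:
Every edge goes from a vertex to one that appears earlier in the order F, B, J, D, H, G, E, A, I, C, so processing vertices in that order labels each vertex after all of its successors.
F: no outgoing edge → L
B: can move to F, which is L ⇒ W
J: can move to F, which is L ⇒ W
D: the only move is to B(W), a W ⇒ L
H: can move to F, which is L ⇒ W
G: can move to F, which is L ⇒ W
E: can move to D, which is L ⇒ W
A: can move to D, which is L ⇒ W
I: can move to D, which is L ⇒ W
C: can move to D, which is L ⇒ W
The L vertices are D, F; that is 2 in all.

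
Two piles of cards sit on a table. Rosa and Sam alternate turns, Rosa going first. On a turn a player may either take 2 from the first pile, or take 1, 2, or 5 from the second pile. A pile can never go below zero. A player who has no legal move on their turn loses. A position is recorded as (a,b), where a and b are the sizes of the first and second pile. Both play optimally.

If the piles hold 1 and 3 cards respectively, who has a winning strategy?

Sam wins.

Label each position W (a win for the player to move) or L (a loss). A position with no legal move is L; any other position is W exactly when some move reaches an L, and L when every move reaches a W.
No move ever increases a pile, so every position that can arise here has a ≤ 1 and b ≤ 3; it is enough to label the cells with 0 ≤ a ≤ 1 and 0 ≤ b ≤ 3.
Every move lowers a or b (never raises either), so fill the grid row by row in increasing a, and left to right within a row: each cell's successors are then already labelled.
      b=0  b=1  b=2  b=3
a=0:    L    W    W    L
a=1:    L    W    W    L
Cells with no legal move (terminal, hence L): (0,0), (1,0).
The remaining L cells, each justified by listing all of its moves:
(0,3): L (options (0,2)(W), (0,1)(W) are all W)
(1,3): L (options (1,2)(W), (1,1)(W) are all W)
Every other cell has at least one move into one of the L cells above, so it is W.
The starting position (1,3) is L: whatever Rosa does, the opponent receives a W position.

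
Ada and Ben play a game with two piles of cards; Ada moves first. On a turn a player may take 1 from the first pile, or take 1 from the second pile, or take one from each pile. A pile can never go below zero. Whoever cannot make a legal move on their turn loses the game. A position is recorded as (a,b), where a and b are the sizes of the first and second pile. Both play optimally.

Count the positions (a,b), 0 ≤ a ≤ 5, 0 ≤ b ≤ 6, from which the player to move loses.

Work bottom-up. With no move the player to move loses. Otherwise the position is W if at least one move leads to an L position for the opponent, and L if every move leads to a W.
Every move lowers a or b (never raises either), so fill the grid row by row in increasing a, and left to right within a row: each cell's successors are then already labelled.
      b=0  b=1  b=2  b=3  b=4  b=5  b=6
a=0:    L    W    L    W    L    W    L
a=1:    W    W    W    W    W    W    W
a=2:    L    W    L    W    L    W    L
a=3:    W    W    W    W    W    W    W
a=4:    L    W    L    W    L    W    L
a=5:    W    W    W    W    W    W    W
Cells with no legal move (terminal, hence L): (0,0).
The remaining L cells, each justified by listing all of its moves:
(0,2): L (sole option (0,1)(W) is W)
(0,4): L (sole option (0,3)(W) is W)
(0,6): L (sole option (0,5)(W) is W)
(2,0): L (sole option (1,0)(W) is W)
(2,2): L (options (1,2)(W), (2,1)(W), (1,1)(W) are all W)
(2,4): L (options (1,4)(W), (2,3)(W), (1,3)(W) are all W)
(2,6): L (options (1,6)(W), (2,5)(W), (1,5)(W) are all W)
(4,0): L (sole option (3,0)(W) is W)
(4,2): L (options (3,2)(W), (4,1)(W), (3,1)(W) are all W)
(4,4): L (options (3,4)(W), (4,3)(W), (3,3)(W) are all W)
(4,6): L (options (3,6)(W), (4,5)(W), (3,5)(W) are all W)
Every other cell has at least one move into one of the L cells above, so it is W.
L cells per row: a=0: 4, a=1: 0, a=2: 4, a=3: 0, a=4: 4, a=5: 0; total 12.

12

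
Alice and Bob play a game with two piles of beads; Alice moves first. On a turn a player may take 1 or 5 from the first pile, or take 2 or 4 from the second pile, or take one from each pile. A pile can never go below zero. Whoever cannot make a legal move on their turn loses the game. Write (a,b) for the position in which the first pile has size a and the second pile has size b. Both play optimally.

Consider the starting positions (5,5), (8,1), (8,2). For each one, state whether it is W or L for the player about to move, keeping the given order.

Build the W/L table. Terminal = L. A non-terminal position is W if it has a move to some L; otherwise it is L.
No move ever increases a pile, so every position that can arise here has a ≤ 8 and b ≤ 5; it is enough to label the cells with 0 ≤ a ≤ 8 and 0 ≤ b ≤ 5.
Every move lowers a or b (never raises either), so fill the grid row by row in increasing a, and left to right within a row: each cell's successors are then already labelled.
      b=0  b=1  b=2  b=3  b=4  b=5
a=0:    L    L    W    W    W    W
a=1:    W    W    W    L    L    W
a=2:    L    L    W    W    W    W
a=3:    W    W    W    L    L    W
a=4:    L    L    W    W    W    W
a=5:    W    W    W    L    L    W
a=6:    L    L    W    W    W    W
a=7:    W    W    W    L    L    W
a=8:    L    L    W    W    W    W
Cells with no legal move (terminal, hence L): (0,0), (0,1).
The remaining L cells, each justified by listing all of its moves:
(1,3): only reaches (0,3)(W), (1,1)(W), (0,2)(W), all W → L
(1,4): only reaches (0,4)(W), (1,2)(W), (1,0)(W), (0,3)(W), all W → L
(2,0): only reaches (1,0)(W), which is W → L
(2,1): only reaches (1,1)(W), (1,0)(W), all W → L
(3,3): only reaches (2,3)(W), (3,1)(W), (2,2)(W), all W → L
(3,4): only reaches (2,4)(W), (3,2)(W), (3,0)(W), (2,3)(W), all W → L
(4,0): only reaches (3,0)(W), which is W → L
(4,1): only reaches (3,1)(W), (3,0)(W), all W → L
(5,3): only reaches (4,3)(W), (0,3)(W), (5,1)(W), (4,2)(W), all W → L
(5,4): only reaches (4,4)(W), (0,4)(W), (5,2)(W), (5,0)(W), (4,3)(W), all W → L
(6,0): only reaches (5,0)(W), (1,0)(W), all W → L
(6,1): only reaches (5,1)(W), (1,1)(W), (5,0)(W), all W → L
(7,3): only reaches (6,3)(W), (2,3)(W), (7,1)(W), (6,2)(W), all W → L
(7,4): only reaches (6,4)(W), (2,4)(W), (7,2)(W), (7,0)(W), (6,3)(W), all W → L
(8,0): only reaches (7,0)(W), (3,0)(W), all W → L
(8,1): only reaches (7,1)(W), (3,1)(W), (7,0)(W), all W → L
Every other cell has at least one move into one of the L cells above, so it is W.
(5,5): the move to (5,3) reaches an L cell, so W
(8,1): one of the L cells justified above, so L
(8,2): the move to (8,0) reaches an L cell, so W

(5,5): W, (8,1): L, (8,2): W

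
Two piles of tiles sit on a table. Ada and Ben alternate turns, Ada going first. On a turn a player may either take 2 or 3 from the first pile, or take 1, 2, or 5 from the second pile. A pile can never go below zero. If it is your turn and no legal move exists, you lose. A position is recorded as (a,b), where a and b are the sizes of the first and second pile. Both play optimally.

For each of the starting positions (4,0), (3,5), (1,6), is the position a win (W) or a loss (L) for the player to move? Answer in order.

(4,0): W, (3,5): W, (1,6): L

Work bottom-up. With no move the player to move loses. Otherwise the position is W if at least one move leads to an L position for the opponent, and L if every move leads to a W.
No move ever increases a pile, so every position that can arise here has a ≤ 4 and b ≤ 6; it is enough to label the cells with 0 ≤ a ≤ 4 and 0 ≤ b ≤ 6.
Every move lowers a or b (never raises either), so fill the grid row by row in increasing a, and left to right within a row: each cell's successors are then already labelled.
      b=0  b=1  b=2  b=3  b=4  b=5  b=6
a=0:    L    W    W    L    W    W    L
a=1:    L    W    W    L    W    W    L
a=2:    W    L    W    W    L    W    W
a=3:    W    L    W    W    L    W    W
a=4:    W    W    L    W    W    L    W
Cells with no legal move (terminal, hence L): (0,0), (1,0).
The remaining L cells, each justified by listing all of its moves:
(0,3): moves to (0,2)(W), (0,1)(W); every one is W ⇒ L
(0,6): moves to (0,5)(W), (0,4)(W), (0,1)(W); every one is W ⇒ L
(1,3): moves to (1,2)(W), (1,1)(W); every one is W ⇒ L
(1,6): moves to (1,5)(W), (1,4)(W), (1,1)(W); every one is W ⇒ L
(2,1): moves to (0,1)(W), (2,0)(W); every one is W ⇒ L
(2,4): moves to (0,4)(W), (2,3)(W), (2,2)(W); every one is W ⇒ L
(3,1): moves to (1,1)(W), (0,1)(W), (3,0)(W); every one is W ⇒ L
(3,4): moves to (1,4)(W), (0,4)(W), (3,3)(W), (3,2)(W); every one is W ⇒ L
(4,2): moves to (2,2)(W), (1,2)(W), (4,1)(W), (4,0)(W); every one is W ⇒ L
(4,5): moves to (2,5)(W), (1,5)(W), (4,4)(W), (4,3)(W), (4,0)(W); every one is W ⇒ L
Every other cell has at least one move into one of the L cells above, so it is W.
(4,0): the move to (1,0) reaches an L cell, so W
(3,5): the move to (3,4) reaches an L cell, so W
(1,6): one of the L cells justified above, so L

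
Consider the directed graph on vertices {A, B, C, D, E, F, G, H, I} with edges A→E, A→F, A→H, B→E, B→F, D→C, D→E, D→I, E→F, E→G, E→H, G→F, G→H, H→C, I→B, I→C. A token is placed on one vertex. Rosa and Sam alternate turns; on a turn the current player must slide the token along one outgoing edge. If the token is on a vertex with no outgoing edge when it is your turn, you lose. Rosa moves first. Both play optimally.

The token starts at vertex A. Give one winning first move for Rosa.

Move to F.

Work bottom-up. With no move the player to move loses. Otherwise the position is W if at least one move leads to an L position for the opponent, and L if every move leads to a W.
Every edge goes from a vertex to one that appears earlier in the order F, C, H, G, E, B, A, I, D, so processing vertices in that order labels each vertex after all of its successors.
F: no outgoing edge → L
C: no outgoing edge → L
H: can move to C, which is L ⇒ W
G: can move to F, which is L ⇒ W
E: can move to F, which is L ⇒ W
B: can move to F, which is L ⇒ W
A: can move to F, which is L ⇒ W
I: can move to C, which is L ⇒ W
D: can move to C, which is L ⇒ W
From A, the L positions reachable in one move are: F.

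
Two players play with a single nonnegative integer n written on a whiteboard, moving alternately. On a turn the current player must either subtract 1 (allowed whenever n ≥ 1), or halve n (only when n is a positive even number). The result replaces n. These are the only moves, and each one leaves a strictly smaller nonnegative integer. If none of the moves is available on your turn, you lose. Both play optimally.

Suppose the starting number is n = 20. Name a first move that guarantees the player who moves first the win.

Use the standard recursion: the mover loses at a terminal position; elsewhere, the mover wins exactly when some move hands the opponent an L position.
n=0: no move → L
n=1: can move to 0, which is L ⇒ W
n=2: the only move is to 1(W), a W ⇒ L
n=3: can move to 2, which is L ⇒ W
n=4: can move to 2, which is L ⇒ W
n=5: the only move is to 4(W), a W ⇒ L
n=6: can move to 5, which is L ⇒ W
n=7: the only move is to 6(W), a W ⇒ L
n=8: can move to 7, which is L ⇒ W
n=9: the only move is to 8(W), a W ⇒ L
n=10: can move to 5, which is L ⇒ W
n=11: the only move is to 10(W), a W ⇒ L
n=12: can move to 11, which is L ⇒ W
n=13: the only move is to 12(W), a W ⇒ L
n=14: can move to 7, which is L ⇒ W
n=15: the only move is to 14(W), a W ⇒ L
n=16: can move to 15, which is L ⇒ W
n=17: the only move is to 16(W), a W ⇒ L
n=18: can move to 9, which is L ⇒ W
n=19: the only move is to 18(W), a W ⇒ L
n=20: can move to 19, which is L ⇒ W
From 20, the L positions reachable in one move are: 19.

Move to 19.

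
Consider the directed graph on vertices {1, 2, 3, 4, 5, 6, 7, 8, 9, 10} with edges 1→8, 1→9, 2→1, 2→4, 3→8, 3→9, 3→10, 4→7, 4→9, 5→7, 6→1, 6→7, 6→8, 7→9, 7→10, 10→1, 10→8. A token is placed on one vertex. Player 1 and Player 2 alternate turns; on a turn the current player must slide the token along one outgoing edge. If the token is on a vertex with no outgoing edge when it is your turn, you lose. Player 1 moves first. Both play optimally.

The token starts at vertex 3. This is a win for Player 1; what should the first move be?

Positions with no move are L. A position that does have a move is losing for the player to move precisely when every available move leads to a winning position for the opponent. Fill in the labels:
Every edge goes from a vertex to one that appears earlier in the order 8, 9, 1, 10, 7, 4, 3, 6, 5, 2, so processing vertices in that order labels each vertex after all of its successors.
8: no outgoing edge → L
9: no outgoing edge → L
1: reaches L-position 9 → W
10: reaches L-position 8 → W
7: reaches L-position 9 → W
4: reaches L-position 9 → W
3: reaches L-position 9 → W
6: reaches L-position 8 → W
5: only reaches 7(W), which is W → L
2: only reaches 4(W), 1(W), all W → L
From 3, the L positions reachable in one move are: 9, 8. Any move reaching one of these is winning.

Move to 9.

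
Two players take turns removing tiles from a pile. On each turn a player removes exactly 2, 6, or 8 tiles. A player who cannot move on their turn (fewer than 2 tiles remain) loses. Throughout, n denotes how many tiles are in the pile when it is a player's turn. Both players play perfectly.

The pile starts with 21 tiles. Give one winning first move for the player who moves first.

Label each position W (a win for the player to move) or L (a loss). A position with no legal move is L; any other position is W exactly when some move reaches an L, and L when every move reaches a W.
n=0: no move → L
n=1: no move → L
n=2: W (go to 0, an L position)
n=3: W (go to 1, an L position)
n=4: L (sole option 2(W) is W)
n=5: L (sole option 3(W) is W)
n=6: W (go to 4, an L position)
n=7: W (go to 5, an L position)
n=8: W (go to 0, an L position)
n=9: W (go to 1, an L position)
n=10: W (go to 4, an L position)
n=11: W (go to 5, an L position)
n=12: W (go to 4, an L position)
n=13: W (go to 5, an L position)
n=14: L (options 12(W), 8(W), 6(W) are all W)
n=15: L (options 13(W), 9(W), 7(W) are all W)
n=16: W (go to 14, an L position)
n=17: W (go to 15, an L position)
n=18: L (options 16(W), 12(W), 10(W) are all W)
n=19: L (options 17(W), 13(W), 11(W) are all W)
n=20: W (go to 18, an L position)
n=21: W (go to 19, an L position)
From 21, the L positions reachable in one move are: 19, 15. Any move reaching one of these is winning.

Remove 2, leaving 19.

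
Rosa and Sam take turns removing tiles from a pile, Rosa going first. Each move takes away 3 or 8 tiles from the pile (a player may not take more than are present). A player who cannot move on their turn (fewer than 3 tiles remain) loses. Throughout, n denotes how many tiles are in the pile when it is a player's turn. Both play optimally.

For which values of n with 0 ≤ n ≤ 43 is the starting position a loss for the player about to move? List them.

0, 1, 2, 6, 7, 11, 12, 13, 17, 18, 22, 23, 24, 28, 29, 33, 34, 35, 39, 40

Positions with no move are L. A position that does have a move is losing for the player to move precisely when every available move leads to a winning position for the opponent. Fill in the labels:
n=0: no move → L
n=1: no move → L
n=2: no move → L
n=3: →0(L), so W
n=4: →1(L), so W
n=5: →2(L), so W
n=6: →3(W) only, which is W, so L
n=7: →4(W) only, which is W, so L
n=8: →0(L), so W
n=9: →6(L), so W
n=10: →7(L), so W
n=11: →8(W), 3(W) — all W, so L
n=12: →9(W), 4(W) — all W, so L
n=13: →10(W), 5(W) — all W, so L
n=14: →11(L), so W
n=15: →12(L), so W
n=16: →13(L), so W
n=17: →14(W), 9(W) — all W, so L
n=18: →15(W), 10(W) — all W, so L
n=19: →11(L), so W
n=20: →17(L), so W
n=21: →18(L), so W
n=22: →19(W), 14(W) — all W, so L
n=23: →20(W), 15(W) — all W, so L
n=24: →21(W), 16(W) — all W, so L
n=25: →22(L), so W
n=26: →23(L), so W
n=27: →24(L), so W
n=28: →25(W), 20(W) — all W, so L
n=29: →26(W), 21(W) — all W, so L
n=30: →22(L), so W
n=31: →28(L), so W
n=32: →29(L), so W
n=33: →30(W), 25(W) — all W, so L
n=34: →31(W), 26(W) — all W, so L
n=35: →32(W), 27(W) — all W, so L
n=36: →33(L), so W
n=37: →34(L), so W
n=38: →35(L), so W
n=39: →36(W), 31(W) — all W, so L
n=40: →37(W), 32(W) — all W, so L
n=41: →33(L), so W
n=42: →39(L), so W
n=43: →40(L), so W
Reading off the rows marked L gives the requested list; there are 20 such values of n.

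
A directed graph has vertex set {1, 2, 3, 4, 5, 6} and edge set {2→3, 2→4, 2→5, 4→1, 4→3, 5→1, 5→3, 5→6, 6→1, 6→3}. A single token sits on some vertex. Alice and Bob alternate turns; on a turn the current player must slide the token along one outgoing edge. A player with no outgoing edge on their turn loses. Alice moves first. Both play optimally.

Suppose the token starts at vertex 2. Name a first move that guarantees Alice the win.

Move to 3.

Work bottom-up. With no move the player to move loses. Otherwise the position is W if at least one move leads to an L position for the opponent, and L if every move leads to a W.
Every edge goes from a vertex to one that appears earlier in the order 1, 3, 6, 5, 4, 2, so processing vertices in that order labels each vertex after all of its successors.
1: no outgoing edge → L
3: no outgoing edge → L
6: can move to 3, which is L ⇒ W
5: can move to 3, which is L ⇒ W
4: can move to 3, which is L ⇒ W
2: can move to 3, which is L ⇒ W
From 2, the L positions reachable in one move are: 3.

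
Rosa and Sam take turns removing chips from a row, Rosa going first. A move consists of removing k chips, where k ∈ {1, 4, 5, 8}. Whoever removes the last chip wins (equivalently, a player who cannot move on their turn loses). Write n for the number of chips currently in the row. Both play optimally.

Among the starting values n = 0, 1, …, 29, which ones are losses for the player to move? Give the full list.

Label each position W (a win for the player to move) or L (a loss). A position with no legal move is L; any other position is W exactly when some move reaches an L, and L when every move reaches a W.
n=0: no move → L
n=1: →0(L), so W
n=2: →1(W) only, which is W, so L
n=3: →2(L), so W
n=4: →0(L), so W
n=5: →0(L), so W
n=6: →2(L), so W
n=7: →2(L), so W
n=8: →0(L), so W
n=9: →8(W), 5(W), 4(W), 1(W) — all W, so L
n=10: →9(L), so W
n=11: →10(W), 7(W), 6(W), 3(W) — all W, so L
n=12: →11(L), so W
n=13: →9(L), so W
n=14: →9(L), so W
n=15: →11(L), so W
n=16: →11(L), so W
n=17: →9(L), so W
n=18: →17(W), 14(W), 13(W), 10(W) — all W, so L
n=19: →18(L), so W
n=20: →19(W), 16(W), 15(W), 12(W) — all W, so L
n=21: →20(L), so W
n=22: →18(L), so W
n=23: →18(L), so W
n=24: →20(L), so W
n=25: →20(L), so W
n=26: →18(L), so W
n=27: →26(W), 23(W), 22(W), 19(W) — all W, so L
n=28: →27(L), so W
n=29: →28(W), 25(W), 24(W), 21(W) — all W, so L
The losing starting values of n are exactly the entries labelled L in this table (8 of them).

0, 2, 9, 11, 18, 20, 27, 29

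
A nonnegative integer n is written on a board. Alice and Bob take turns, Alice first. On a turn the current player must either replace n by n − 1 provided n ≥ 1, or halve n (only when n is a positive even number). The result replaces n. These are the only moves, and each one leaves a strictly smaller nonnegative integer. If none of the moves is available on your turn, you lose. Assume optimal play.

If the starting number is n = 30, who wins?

Alice wins.

Compute win/loss labels from the base case upward. A position with no move is L. Any other position is W if it can reach an L in one move, else L.
n=0: no move → L
n=1: reaches L-position 0 → W
n=2: only reaches 1(W), which is W → L
n=3: reaches L-position 2 → W
n=4: reaches L-position 2 → W
n=5: only reaches 4(W), which is W → L
n=6: reaches L-position 5 → W
n=7: only reaches 6(W), which is W → L
n=8: reaches L-position 7 → W
n=9: only reaches 8(W), which is W → L
n=10: reaches L-position 5 → W
n=11: only reaches 10(W), which is W → L
n=12: reaches L-position 11 → W
n=13: only reaches 12(W), which is W → L
n=14: reaches L-position 7 → W
n=15: only reaches 14(W), which is W → L
n=16: reaches L-position 15 → W
n=17: only reaches 16(W), which is W → L
n=18: reaches L-position 9 → W
n=19: only reaches 18(W), which is W → L
n=20: reaches L-position 19 → W
n=21: only reaches 20(W), which is W → L
n=22: reaches L-position 11 → W
n=23: only reaches 22(W), which is W → L
n=24: reaches L-position 23 → W
n=25: only reaches 24(W), which is W → L
n=26: reaches L-position 13 → W
n=27: only reaches 26(W), which is W → L
n=28: reaches L-position 27 → W
n=29: only reaches 28(W), which is W → L
n=30: reaches L-position 15 → W
From 30 Alice can move to 15, reaching an L position.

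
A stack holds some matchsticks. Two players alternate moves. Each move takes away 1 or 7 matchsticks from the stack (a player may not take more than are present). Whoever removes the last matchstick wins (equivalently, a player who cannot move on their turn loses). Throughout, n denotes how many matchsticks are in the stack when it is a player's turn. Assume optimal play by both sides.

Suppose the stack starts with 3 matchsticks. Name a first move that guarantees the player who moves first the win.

Use the standard recursion: the mover loses at a terminal position; elsewhere, the mover wins exactly when some move hands the opponent an L position.
n=0: no move → L
n=1: can move to 0, which is L ⇒ W
n=2: the only move is to 1(W), a W ⇒ L
n=3: can move to 2, which is L ⇒ W
From 3, the L positions reachable in one move are: 2.

Remove 1, leaving 2.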